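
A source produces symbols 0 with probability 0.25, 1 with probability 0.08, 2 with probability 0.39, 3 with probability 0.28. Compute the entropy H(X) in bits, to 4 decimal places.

1.8355 bits

H = −Σ pᵢ log₂ pᵢ.
−0.25·log₂(0.25) = 0.5000
−0.08·log₂(0.08) = 0.2915
−0.39·log₂(0.39) = 0.5298
−0.28·log₂(0.28) = 0.5142
Sum ≈ 1.8355 → 1.8355 bits.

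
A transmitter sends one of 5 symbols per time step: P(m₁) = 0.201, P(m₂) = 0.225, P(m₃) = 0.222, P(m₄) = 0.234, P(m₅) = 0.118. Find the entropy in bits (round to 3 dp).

2.286 bits

H = −Σ pᵢ log₂ pᵢ.
−0.201·log₂(0.201) = 0.4653
−0.225·log₂(0.225) = 0.4842
−0.222·log₂(0.222) = 0.4820
−0.234·log₂(0.234) = 0.4903
−0.118·log₂(0.118) = 0.3638
Sum ≈ 2.2856 → 2.286 bits.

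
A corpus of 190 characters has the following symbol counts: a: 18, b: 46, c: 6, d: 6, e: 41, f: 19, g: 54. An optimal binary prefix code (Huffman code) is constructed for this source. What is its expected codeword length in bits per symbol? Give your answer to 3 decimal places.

2.479 bits/symbol

Probabilities are the counts divided by 190.
Repeatedly combine the two least-probable nodes; the expected code length is the sum of the merged weights.
merge 3/95 + 3/95 → 6/95
merge 6/95 + 9/95 → 3/19
merge 1/10 + 3/19 → 49/190
merge 41/190 + 23/95 → 87/190
merge 49/190 + 27/95 → 103/190
merge 87/190 + 103/190 → 1
L = 6/95 + 3/19 + 49/190 + 87/190 + 103/190 + 1 = 471/190 ≈ 2.479 bits/symbol.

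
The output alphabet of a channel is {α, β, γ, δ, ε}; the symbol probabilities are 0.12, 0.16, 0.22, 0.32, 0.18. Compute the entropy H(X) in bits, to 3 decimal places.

H = −Σ pᵢ log₂ pᵢ.
−0.12·log₂(0.12) = 0.3671
−0.16·log₂(0.16) = 0.4230
−0.22·log₂(0.22) = 0.4806
−0.32·log₂(0.32) = 0.5260
−0.18·log₂(0.18) = 0.4453
Sum ≈ 2.2420 → 2.242 bits.

2.242 bits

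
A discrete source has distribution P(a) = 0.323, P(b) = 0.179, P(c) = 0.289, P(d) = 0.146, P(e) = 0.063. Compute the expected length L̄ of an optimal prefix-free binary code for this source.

Repeatedly combine the two least-probable nodes; the expected code length is the sum of the merged weights.
merge 63/1000 + 73/500 → 209/1000
merge 179/1000 + 209/1000 → 97/250
merge 289/1000 + 323/1000 → 153/250
merge 97/250 + 153/250 → 1
L = 209/1000 + 97/250 + 153/250 + 1 = 2209/1000 = 2.209 bits/symbol.

2.209 bits/symbol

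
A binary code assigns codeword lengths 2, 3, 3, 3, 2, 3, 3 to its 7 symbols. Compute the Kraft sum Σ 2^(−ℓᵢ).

With common denominator 2^3 = 8: Σ 2^(−ℓᵢ) = 2/8 + 1/8 + 1/8 + 1/8 + 2/8 + 1/8 + 1/8 = 9/8 = 1.125.

1.125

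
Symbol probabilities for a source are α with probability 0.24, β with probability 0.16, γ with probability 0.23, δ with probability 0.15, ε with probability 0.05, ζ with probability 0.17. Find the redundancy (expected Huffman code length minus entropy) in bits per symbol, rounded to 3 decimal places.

0.064 bits

Entropy H = −Σ p log₂ p ≈ 2.4660 bits.
Huffman merges: 1/20+3/20→1/5; 4/25+17/100→33/100; 1/5+23/100→43/100; 6/25+33/100→57/100; 43/100+57/100→1. L = 253/100 ≈ 2.5300.
L − H = 2.5300 − 2.4660 = 0.064 bits.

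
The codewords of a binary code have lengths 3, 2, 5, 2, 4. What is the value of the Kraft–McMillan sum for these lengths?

With common denominator 2^5 = 32: Σ 2^(−ℓᵢ) = 4/32 + 8/32 + 1/32 + 8/32 + 2/32 = 23/32 = 0.71875.

0.71875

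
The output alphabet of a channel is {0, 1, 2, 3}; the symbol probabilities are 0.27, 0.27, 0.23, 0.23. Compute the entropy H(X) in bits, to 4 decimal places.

H = −Σ pᵢ log₂ pᵢ.
−0.27·log₂(0.27) = 0.5100
−0.27·log₂(0.27) = 0.5100
−0.23·log₂(0.23) = 0.4877
−0.23·log₂(0.23) = 0.4877
Sum ≈ 1.9954 → 1.9954 bits.

1.9954 bits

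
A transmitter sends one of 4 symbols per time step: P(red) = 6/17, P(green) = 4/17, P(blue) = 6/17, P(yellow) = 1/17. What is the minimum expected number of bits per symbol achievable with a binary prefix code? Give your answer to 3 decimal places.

1.941 bits/symbol

Repeatedly combine the two least-probable nodes; the expected code length is the sum of the merged weights.
merge 1/17 + 4/17 → 5/17
merge 5/17 + 6/17 → 11/17
merge 6/17 + 11/17 → 1
L = 5/17 + 11/17 + 1 = 33/17 ≈ 1.941 bits/symbol.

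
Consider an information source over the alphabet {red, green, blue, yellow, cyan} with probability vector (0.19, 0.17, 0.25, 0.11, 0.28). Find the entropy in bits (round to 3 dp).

H = −Σ pᵢ log₂ pᵢ.
−0.19·log₂(0.19) = 0.4552
−0.17·log₂(0.17) = 0.4346
−0.25·log₂(0.25) = 0.5000
−0.11·log₂(0.11) = 0.3503
−0.28·log₂(0.28) = 0.5142
Sum ≈ 2.2543 → 2.254 bits.

2.254 bits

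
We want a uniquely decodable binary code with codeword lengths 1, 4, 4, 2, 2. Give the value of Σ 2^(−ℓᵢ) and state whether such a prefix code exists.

With common denominator 2^4 = 16: Σ 2^(−ℓᵢ) = 8/16 + 1/16 + 1/16 + 4/16 + 4/16 = 18/16 = 1.125.
Kraft's inequality requires Σ ≤ 1; here Σ = 1.125 > 1, so no such prefix code exists.

1.125; no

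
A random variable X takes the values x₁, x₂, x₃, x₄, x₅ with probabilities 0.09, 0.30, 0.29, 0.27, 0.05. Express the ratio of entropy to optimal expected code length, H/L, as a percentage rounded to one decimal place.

97.1%

Entropy H = −Σ p log₂ p ≈ 2.0778 bits.
Huffman merges: 1/20+9/100→7/50; 7/50+27/100→41/100; 29/100+3/10→59/100; 41/100+59/100→1. L = 107/50 ≈ 2.1400.
Efficiency = H/L = 2.0778/2.1400 = 97.1%.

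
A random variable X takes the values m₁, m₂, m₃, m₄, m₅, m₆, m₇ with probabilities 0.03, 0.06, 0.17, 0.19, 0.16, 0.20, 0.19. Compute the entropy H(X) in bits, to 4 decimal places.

H = −Σ pᵢ log₂ pᵢ.
−0.03·log₂(0.03) = 0.1518
−0.06·log₂(0.06) = 0.2435
−0.17·log₂(0.17) = 0.4346
−0.19·log₂(0.19) = 0.4552
−0.16·log₂(0.16) = 0.4230
−0.20·log₂(0.20) = 0.4644
−0.19·log₂(0.19) = 0.4552
Sum ≈ 2.6277 → 2.6277 bits.

2.6277 bits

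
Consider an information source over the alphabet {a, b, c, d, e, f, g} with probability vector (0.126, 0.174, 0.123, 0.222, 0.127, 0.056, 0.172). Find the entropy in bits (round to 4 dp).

2.7172 bits

H = −Σ pᵢ log₂ pᵢ.
−0.126·log₂(0.126) = 0.3766
−0.174·log₂(0.174) = 0.4390
−0.123·log₂(0.123) = 0.3719
−0.222·log₂(0.222) = 0.4820
−0.127·log₂(0.127) = 0.3781
−0.056·log₂(0.056) = 0.2329
−0.172·log₂(0.172) = 0.4368
Sum ≈ 2.7172 → 2.7172 bits.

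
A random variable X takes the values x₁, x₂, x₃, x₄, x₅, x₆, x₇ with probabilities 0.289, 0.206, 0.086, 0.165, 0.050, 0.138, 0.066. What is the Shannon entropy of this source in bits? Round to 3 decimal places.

H = −Σ pᵢ log₂ pᵢ.
−0.289·log₂(0.289) = 0.5176
−0.206·log₂(0.206) = 0.4695
−0.086·log₂(0.086) = 0.3044
−0.165·log₂(0.165) = 0.4289
−0.050·log₂(0.050) = 0.2161
−0.138·log₂(0.138) = 0.3943
−0.066·log₂(0.066) = 0.2588
Sum ≈ 2.5896 → 2.590 bits.

2.590 bits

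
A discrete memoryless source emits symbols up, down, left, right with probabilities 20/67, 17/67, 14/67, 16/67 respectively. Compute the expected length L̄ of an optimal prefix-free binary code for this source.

2 bits/symbol

Repeatedly combine the two least-probable nodes; the expected code length is the sum of the merged weights.
merge 14/67 + 16/67 → 30/67
merge 17/67 + 20/67 → 37/67
merge 30/67 + 37/67 → 1
L = 30/67 + 37/67 + 1 = 2 bits/symbol.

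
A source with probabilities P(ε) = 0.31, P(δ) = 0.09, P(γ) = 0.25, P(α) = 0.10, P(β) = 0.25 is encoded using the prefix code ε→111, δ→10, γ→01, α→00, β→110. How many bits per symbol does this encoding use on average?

2.56 bits/symbol

L̄ = Σ pᵢ·ℓᵢ = 0.31·3 + 0.09·2 + 0.25·2 + 0.10·2 + 0.25·3 = 2.56 bits/symbol.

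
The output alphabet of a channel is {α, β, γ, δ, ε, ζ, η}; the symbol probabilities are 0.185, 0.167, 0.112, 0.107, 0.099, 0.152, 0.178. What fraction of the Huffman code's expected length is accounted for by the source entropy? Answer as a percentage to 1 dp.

Entropy H = −Σ p log₂ p ≈ 2.7670 bits.
Huffman merges: 99/1000+107/1000→103/500; 14/125+19/125→33/125; 167/1000+89/500→69/200; 37/200+103/500→391/1000; 33/125+69/200→609/1000; 391/1000+609/1000→1. L = 563/200 ≈ 2.8150.
Efficiency = H/L = 2.7670/2.8150 = 98.3%.

98.3%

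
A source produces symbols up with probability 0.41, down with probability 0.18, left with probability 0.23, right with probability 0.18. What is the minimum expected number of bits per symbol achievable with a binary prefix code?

1.95 bits/symbol

Repeatedly combine the two least-probable nodes; the expected code length is the sum of the merged weights.
merge 9/50 + 9/50 → 9/25
merge 23/100 + 9/25 → 59/100
merge 41/100 + 59/100 → 1
L = 9/25 + 59/100 + 1 = 39/20 = 1.95 bits/symbol.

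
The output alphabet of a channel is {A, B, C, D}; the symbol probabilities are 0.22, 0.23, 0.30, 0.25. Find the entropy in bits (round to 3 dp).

H = −Σ pᵢ log₂ pᵢ.
−0.22·log₂(0.22) = 0.4806
−0.23·log₂(0.23) = 0.4877
−0.30·log₂(0.30) = 0.5211
−0.25·log₂(0.25) = 0.5000
Sum ≈ 1.9893 → 1.989 bits.

1.989 bits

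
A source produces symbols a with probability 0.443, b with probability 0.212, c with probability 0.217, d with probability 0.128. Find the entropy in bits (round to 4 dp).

1.8527 bits

H = −Σ pᵢ log₂ pᵢ.
−0.443·log₂(0.443) = 0.5204
−0.212·log₂(0.212) = 0.4744
−0.217·log₂(0.217) = 0.4783
−0.128·log₂(0.128) = 0.3796
Sum ≈ 1.8527 → 1.8527 bits.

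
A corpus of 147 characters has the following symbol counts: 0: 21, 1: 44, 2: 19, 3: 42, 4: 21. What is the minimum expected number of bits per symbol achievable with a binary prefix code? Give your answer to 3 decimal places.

Probabilities are the counts divided by 147.
Repeatedly combine the two least-probable nodes; the expected code length is the sum of the merged weights.
merge 19/147 + 1/7 → 40/147
merge 1/7 + 40/147 → 61/147
merge 2/7 + 44/147 → 86/147
merge 61/147 + 86/147 → 1
L = 40/147 + 61/147 + 86/147 + 1 = 334/147 ≈ 2.272 bits/symbol.

2.272 bits/symbol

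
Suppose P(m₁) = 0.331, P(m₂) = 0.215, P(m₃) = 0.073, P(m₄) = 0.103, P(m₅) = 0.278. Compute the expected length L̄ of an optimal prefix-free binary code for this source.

Repeatedly combine the two least-probable nodes; the expected code length is the sum of the merged weights.
merge 73/1000 + 103/1000 → 22/125
merge 22/125 + 43/200 → 391/1000
merge 139/500 + 331/1000 → 609/1000
merge 391/1000 + 609/1000 → 1
L = 22/125 + 391/1000 + 609/1000 + 1 = 272/125 = 2.176 bits/symbol.

2.176 bits/symbol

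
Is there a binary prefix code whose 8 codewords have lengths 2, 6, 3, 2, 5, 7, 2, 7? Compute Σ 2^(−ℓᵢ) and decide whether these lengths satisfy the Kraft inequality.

With common denominator 2^7 = 128: Σ 2^(−ℓᵢ) = 32/128 + 2/128 + 16/128 + 32/128 + 4/128 + 1/128 + 32/128 + 1/128 = 120/128 = 0.9375.
Kraft's inequality requires Σ ≤ 1; here Σ = 0.9375 ≤ 1, so such a prefix code exists.

0.9375; yes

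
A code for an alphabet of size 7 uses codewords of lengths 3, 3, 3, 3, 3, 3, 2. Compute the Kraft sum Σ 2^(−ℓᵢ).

With common denominator 2^3 = 8: Σ 2^(−ℓᵢ) = 1/8 + 1/8 + 1/8 + 1/8 + 1/8 + 1/8 + 2/8 = 8/8 = 1.

1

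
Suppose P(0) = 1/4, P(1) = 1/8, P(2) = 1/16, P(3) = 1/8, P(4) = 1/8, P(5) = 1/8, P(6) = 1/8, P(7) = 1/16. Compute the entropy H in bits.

2.875 bits

Each probability is a power of 1/2, so log₂(1/p) is an integer.
H = Σ p·log₂(1/p) = 1/4·2 + 1/8·3 + 1/16·4 + 1/8·3 + 1/8·3 + 1/8·3 + 1/8·3 + 1/16·4 = 2.875 bits.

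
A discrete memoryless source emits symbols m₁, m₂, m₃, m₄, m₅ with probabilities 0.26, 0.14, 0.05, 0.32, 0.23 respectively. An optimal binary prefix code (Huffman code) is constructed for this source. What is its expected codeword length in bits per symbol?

Repeatedly combine the two least-probable nodes; the expected code length is the sum of the merged weights.
merge 1/20 + 7/50 → 19/100
merge 19/100 + 23/100 → 21/50
merge 13/50 + 8/25 → 29/50
merge 21/50 + 29/50 → 1
L = 19/100 + 21/50 + 29/50 + 1 = 219/100 = 2.19 bits/symbol.

2.19 bits/symbol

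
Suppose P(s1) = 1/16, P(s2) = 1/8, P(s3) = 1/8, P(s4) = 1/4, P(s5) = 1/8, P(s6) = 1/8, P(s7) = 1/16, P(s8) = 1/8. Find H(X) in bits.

2.875 bits

Each probability is a power of 1/2, so log₂(1/p) is an integer.
H = Σ p·log₂(1/p) = 1/16·4 + 1/8·3 + 1/8·3 + 1/4·2 + 1/8·3 + 1/8·3 + 1/16·4 + 1/8·3 = 2.875 bits.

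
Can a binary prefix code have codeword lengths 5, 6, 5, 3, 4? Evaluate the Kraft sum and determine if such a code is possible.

With common denominator 2^6 = 64: Σ 2^(−ℓᵢ) = 2/64 + 1/64 + 2/64 + 8/64 + 4/64 = 17/64 = 0.265625.
Kraft's inequality requires Σ ≤ 1; here Σ = 0.265625 ≤ 1, so such a prefix code exists.

0.265625; yes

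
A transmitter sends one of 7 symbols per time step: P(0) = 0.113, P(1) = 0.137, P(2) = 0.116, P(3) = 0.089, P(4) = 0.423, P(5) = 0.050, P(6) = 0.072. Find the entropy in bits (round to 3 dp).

H = −Σ pᵢ log₂ pᵢ.
−0.113·log₂(0.113) = 0.3555
−0.137·log₂(0.137) = 0.3929
−0.116·log₂(0.116) = 0.3605
−0.089·log₂(0.089) = 0.3106
−0.423·log₂(0.423) = 0.5251
−0.050·log₂(0.050) = 0.2161
−0.072·log₂(0.072) = 0.2733
Sum ≈ 2.4339 → 2.434 bits.

2.434 bits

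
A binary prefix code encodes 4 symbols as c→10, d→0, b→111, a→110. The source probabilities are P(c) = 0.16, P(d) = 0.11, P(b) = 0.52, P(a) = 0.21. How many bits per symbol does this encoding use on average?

L̄ = Σ pᵢ·ℓᵢ = 0.16·2 + 0.11·1 + 0.52·3 + 0.21·3 = 2.62 bits/symbol.

2.62 bits/symbol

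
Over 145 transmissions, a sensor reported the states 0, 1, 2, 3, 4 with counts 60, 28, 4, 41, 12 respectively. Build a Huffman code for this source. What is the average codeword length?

2 bits/symbol

Probabilities are the counts divided by 145.
Repeatedly combine the two least-probable nodes; the expected code length is the sum of the merged weights.
merge 4/145 + 12/145 → 16/145
merge 16/145 + 28/145 → 44/145
merge 41/145 + 44/145 → 17/29
merge 12/29 + 17/29 → 1
L = 16/145 + 44/145 + 17/29 + 1 = 2 bits/symbol.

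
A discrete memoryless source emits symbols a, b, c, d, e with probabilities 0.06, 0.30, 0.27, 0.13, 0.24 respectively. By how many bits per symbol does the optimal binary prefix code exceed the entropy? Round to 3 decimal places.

Entropy H = −Σ p log₂ p ≈ 2.1514 bits.
Huffman merges: 3/50+13/100→19/100; 19/100+6/25→43/100; 27/100+3/10→57/100; 43/100+57/100→1. L = 219/100 ≈ 2.1900.
L − H = 2.1900 − 2.1514 = 0.039 bits.

0.039 bits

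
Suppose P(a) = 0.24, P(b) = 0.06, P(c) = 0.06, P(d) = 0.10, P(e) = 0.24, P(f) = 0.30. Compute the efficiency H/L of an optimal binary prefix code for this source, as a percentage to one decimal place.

99.5%

Entropy H = −Σ p log₂ p ≈ 2.3286 bits.
Huffman merges: 3/50+3/50→3/25; 1/10+3/25→11/50; 11/50+6/25→23/50; 6/25+3/10→27/50; 23/50+27/50→1. L = 117/50 ≈ 2.3400.
Efficiency = H/L = 2.3286/2.3400 = 99.5%.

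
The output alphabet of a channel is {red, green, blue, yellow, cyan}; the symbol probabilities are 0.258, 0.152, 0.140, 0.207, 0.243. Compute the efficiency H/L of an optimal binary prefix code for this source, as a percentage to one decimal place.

99.5%

Entropy H = −Σ p log₂ p ≈ 2.2808 bits.
Huffman merges: 7/50+19/125→73/250; 207/1000+243/1000→9/20; 129/500+73/250→11/20; 9/20+11/20→1. L = 573/250 ≈ 2.2920.
Efficiency = H/L = 2.2808/2.2920 = 99.5%.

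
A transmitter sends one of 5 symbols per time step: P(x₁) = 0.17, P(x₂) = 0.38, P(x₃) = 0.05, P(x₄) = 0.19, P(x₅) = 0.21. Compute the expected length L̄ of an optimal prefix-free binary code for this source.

Repeatedly combine the two least-probable nodes; the expected code length is the sum of the merged weights.
merge 1/20 + 17/100 → 11/50
merge 19/100 + 21/100 → 2/5
merge 11/50 + 19/50 → 3/5
merge 2/5 + 3/5 → 1
L = 11/50 + 2/5 + 3/5 + 1 = 111/50 = 2.22 bits/symbol.

2.22 bits/symbol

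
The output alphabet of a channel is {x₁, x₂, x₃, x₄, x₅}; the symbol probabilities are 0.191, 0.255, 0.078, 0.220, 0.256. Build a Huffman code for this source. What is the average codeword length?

Repeatedly combine the two least-probable nodes; the expected code length is the sum of the merged weights.
merge 39/500 + 191/1000 → 269/1000
merge 11/50 + 51/200 → 19/40
merge 32/125 + 269/1000 → 21/40
merge 19/40 + 21/40 → 1
L = 269/1000 + 19/40 + 21/40 + 1 = 2269/1000 = 2.269 bits/symbol.

2.269 bits/symbol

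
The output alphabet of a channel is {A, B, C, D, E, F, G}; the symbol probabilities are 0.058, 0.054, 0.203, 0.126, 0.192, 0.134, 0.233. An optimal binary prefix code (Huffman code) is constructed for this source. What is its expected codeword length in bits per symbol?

2.676 bits/symbol

Repeatedly combine the two least-probable nodes; the expected code length is the sum of the merged weights.
merge 27/500 + 29/500 → 14/125
merge 14/125 + 63/500 → 119/500
merge 67/500 + 24/125 → 163/500
merge 203/1000 + 233/1000 → 109/250
merge 119/500 + 163/500 → 141/250
merge 109/250 + 141/250 → 1
L = 14/125 + 119/500 + 163/500 + 109/250 + 141/250 + 1 = 669/250 = 2.676 bits/symbol.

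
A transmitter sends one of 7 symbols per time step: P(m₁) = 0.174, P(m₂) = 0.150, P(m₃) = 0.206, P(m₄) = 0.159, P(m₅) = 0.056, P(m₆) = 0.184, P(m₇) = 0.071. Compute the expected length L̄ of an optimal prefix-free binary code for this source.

2.737 bits/symbol

Repeatedly combine the two least-probable nodes; the expected code length is the sum of the merged weights.
merge 7/125 + 71/1000 → 127/1000
merge 127/1000 + 3/20 → 277/1000
merge 159/1000 + 87/500 → 333/1000
merge 23/125 + 103/500 → 39/100
merge 277/1000 + 333/1000 → 61/100
merge 39/100 + 61/100 → 1
L = 127/1000 + 277/1000 + 333/1000 + 39/100 + 61/100 + 1 = 2737/1000 = 2.737 bits/symbol.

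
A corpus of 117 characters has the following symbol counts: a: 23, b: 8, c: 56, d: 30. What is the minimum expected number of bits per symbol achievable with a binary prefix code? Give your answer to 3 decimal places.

Probabilities are the counts divided by 117.
Repeatedly combine the two least-probable nodes; the expected code length is the sum of the merged weights.
merge 8/117 + 23/117 → 31/117
merge 10/39 + 31/117 → 61/117
merge 56/117 + 61/117 → 1
L = 31/117 + 61/117 + 1 = 209/117 ≈ 1.786 bits/symbol.

1.786 bits/symbol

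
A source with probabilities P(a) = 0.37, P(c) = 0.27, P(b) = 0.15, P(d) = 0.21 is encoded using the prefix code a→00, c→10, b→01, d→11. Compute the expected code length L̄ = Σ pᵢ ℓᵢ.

L̄ = Σ pᵢ·ℓᵢ = 0.37·2 + 0.27·2 + 0.15·2 + 0.21·2 = 2 bits/symbol.

2 bits/symbol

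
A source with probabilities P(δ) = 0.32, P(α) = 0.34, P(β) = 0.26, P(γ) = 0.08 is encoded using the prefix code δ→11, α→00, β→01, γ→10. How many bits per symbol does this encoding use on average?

L̄ = Σ pᵢ·ℓᵢ = 0.32·2 + 0.34·2 + 0.26·2 + 0.08·2 = 2 bits/symbol.

2 bits/symbol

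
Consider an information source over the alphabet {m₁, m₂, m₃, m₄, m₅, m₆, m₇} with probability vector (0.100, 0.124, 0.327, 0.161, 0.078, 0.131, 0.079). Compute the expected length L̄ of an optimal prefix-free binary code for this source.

Repeatedly combine the two least-probable nodes; the expected code length is the sum of the merged weights.
merge 39/500 + 79/1000 → 157/1000
merge 1/10 + 31/250 → 28/125
merge 131/1000 + 157/1000 → 36/125
merge 161/1000 + 28/125 → 77/200
merge 36/125 + 327/1000 → 123/200
merge 77/200 + 123/200 → 1
L = 157/1000 + 28/125 + 36/125 + 77/200 + 123/200 + 1 = 2669/1000 = 2.669 bits/symbol.

2.669 bits/symbol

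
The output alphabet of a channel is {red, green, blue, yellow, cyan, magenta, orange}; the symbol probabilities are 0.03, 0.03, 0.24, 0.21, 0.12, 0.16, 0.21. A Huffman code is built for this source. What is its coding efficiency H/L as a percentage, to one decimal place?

Entropy H = −Σ p log₂ p ≈ 2.5334 bits.
Huffman merges: 3/100+3/100→3/50; 3/50+3/25→9/50; 4/25+9/50→17/50; 21/100+21/100→21/50; 6/25+17/50→29/50; 21/50+29/50→1. L = 129/50 ≈ 2.5800.
Efficiency = H/L = 2.5334/2.5800 = 98.2%.

98.2%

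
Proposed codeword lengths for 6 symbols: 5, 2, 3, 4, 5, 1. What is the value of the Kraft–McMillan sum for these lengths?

With common denominator 2^5 = 32: Σ 2^(−ℓᵢ) = 1/32 + 8/32 + 4/32 + 2/32 + 1/32 + 16/32 = 32/32 = 1.

1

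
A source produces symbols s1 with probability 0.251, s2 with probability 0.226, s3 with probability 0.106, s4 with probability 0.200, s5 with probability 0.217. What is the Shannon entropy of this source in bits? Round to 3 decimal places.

2.271 bits

H = −Σ pᵢ log₂ pᵢ.
−0.251·log₂(0.251) = 0.5006
−0.226·log₂(0.226) = 0.4849
−0.106·log₂(0.106) = 0.3432
−0.200·log₂(0.200) = 0.4644
−0.217·log₂(0.217) = 0.4783
Sum ≈ 2.2714 → 2.271 bits.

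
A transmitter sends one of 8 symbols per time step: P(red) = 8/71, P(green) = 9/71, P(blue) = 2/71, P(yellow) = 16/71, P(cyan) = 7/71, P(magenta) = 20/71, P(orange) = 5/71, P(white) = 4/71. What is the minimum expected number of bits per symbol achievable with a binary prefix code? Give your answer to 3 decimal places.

2.732 bits/symbol

Repeatedly combine the two least-probable nodes; the expected code length is the sum of the merged weights.
merge 2/71 + 4/71 → 6/71
merge 5/71 + 6/71 → 11/71
merge 7/71 + 8/71 → 15/71
merge 9/71 + 11/71 → 20/71
merge 15/71 + 16/71 → 31/71
merge 20/71 + 20/71 → 40/71
merge 31/71 + 40/71 → 1
L = 6/71 + 11/71 + 15/71 + 20/71 + 31/71 + 40/71 + 1 = 194/71 ≈ 2.732 bits/symbol.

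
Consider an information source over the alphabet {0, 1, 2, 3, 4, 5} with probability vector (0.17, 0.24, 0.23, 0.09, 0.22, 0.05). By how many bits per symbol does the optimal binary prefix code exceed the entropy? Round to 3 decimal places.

Entropy H = −Σ p log₂ p ≈ 2.4257 bits.
Huffman merges: 1/20+9/100→7/50; 7/50+17/100→31/100; 11/50+23/100→9/20; 6/25+31/100→11/20; 9/20+11/20→1. L = 49/20 ≈ 2.4500.
L − H = 2.4500 − 2.4257 = 0.024 bits.

0.024 bits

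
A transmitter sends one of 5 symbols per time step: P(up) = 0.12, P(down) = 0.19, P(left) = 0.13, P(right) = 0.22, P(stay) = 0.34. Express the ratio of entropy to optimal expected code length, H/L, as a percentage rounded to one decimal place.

Entropy H = −Σ p log₂ p ≈ 2.2147 bits.
Huffman merges: 3/25+13/100→1/4; 19/100+11/50→41/100; 1/4+17/50→59/100; 41/100+59/100→1. L = 9/4 ≈ 2.2500.
Efficiency = H/L = 2.2147/2.2500 = 98.4%.

98.4%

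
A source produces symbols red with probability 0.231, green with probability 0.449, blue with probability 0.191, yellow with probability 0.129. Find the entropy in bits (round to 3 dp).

1.844 bits

H = −Σ pᵢ log₂ pᵢ.
−0.231·log₂(0.231) = 0.4883
−0.449·log₂(0.449) = 0.5187
−0.191·log₂(0.191) = 0.4562
−0.129·log₂(0.129) = 0.3811
Sum ≈ 1.8443 → 1.844 bits.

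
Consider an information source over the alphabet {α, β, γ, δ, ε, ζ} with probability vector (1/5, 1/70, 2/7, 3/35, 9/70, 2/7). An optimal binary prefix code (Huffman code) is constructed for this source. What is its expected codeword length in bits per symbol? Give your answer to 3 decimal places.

2.329 bits/symbol

Repeatedly combine the two least-probable nodes; the expected code length is the sum of the merged weights.
merge 1/70 + 3/35 → 1/10
merge 1/10 + 9/70 → 8/35
merge 1/5 + 8/35 → 3/7
merge 2/7 + 2/7 → 4/7
merge 3/7 + 4/7 → 1
L = 1/10 + 8/35 + 3/7 + 4/7 + 1 = 163/70 ≈ 2.329 bits/symbol.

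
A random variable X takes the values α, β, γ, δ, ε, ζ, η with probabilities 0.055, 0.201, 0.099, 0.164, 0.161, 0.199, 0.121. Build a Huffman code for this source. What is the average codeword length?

Repeatedly combine the two least-probable nodes; the expected code length is the sum of the merged weights.
merge 11/200 + 99/1000 → 77/500
merge 121/1000 + 77/500 → 11/40
merge 161/1000 + 41/250 → 13/40
merge 199/1000 + 201/1000 → 2/5
merge 11/40 + 13/40 → 3/5
merge 2/5 + 3/5 → 1
L = 77/500 + 11/40 + 13/40 + 2/5 + 3/5 + 1 = 1377/500 = 2.754 bits/symbol.

2.754 bits/symbol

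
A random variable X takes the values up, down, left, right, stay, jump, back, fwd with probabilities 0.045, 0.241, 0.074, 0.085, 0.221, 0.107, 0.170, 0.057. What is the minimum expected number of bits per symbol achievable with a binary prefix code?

Repeatedly combine the two least-probable nodes; the expected code length is the sum of the merged weights.
merge 9/200 + 57/1000 → 51/500
merge 37/500 + 17/200 → 159/1000
merge 51/500 + 107/1000 → 209/1000
merge 159/1000 + 17/100 → 329/1000
merge 209/1000 + 221/1000 → 43/100
merge 241/1000 + 329/1000 → 57/100
merge 43/100 + 57/100 → 1
L = 51/500 + 159/1000 + 209/1000 + 329/1000 + 43/100 + 57/100 + 1 = 2799/1000 = 2.799 bits/symbol.

2.799 bits/symbol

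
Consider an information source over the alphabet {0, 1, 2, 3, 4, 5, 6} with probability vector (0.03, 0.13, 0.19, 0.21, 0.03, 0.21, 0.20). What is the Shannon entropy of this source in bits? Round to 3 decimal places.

H = −Σ pᵢ log₂ pᵢ.
−0.03·log₂(0.03) = 0.1518
−0.13·log₂(0.13) = 0.3826
−0.19·log₂(0.19) = 0.4552
−0.21·log₂(0.21) = 0.4728
−0.03·log₂(0.03) = 0.1518
−0.21·log₂(0.21) = 0.4728
−0.20·log₂(0.20) = 0.4644
Sum ≈ 2.5514 → 2.551 bits.

2.551 bits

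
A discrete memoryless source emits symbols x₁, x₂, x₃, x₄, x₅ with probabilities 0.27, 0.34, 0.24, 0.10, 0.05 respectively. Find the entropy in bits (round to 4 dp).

H = −Σ pᵢ log₂ pᵢ.
−0.27·log₂(0.27) = 0.5100
−0.34·log₂(0.34) = 0.5292
−0.24·log₂(0.24) = 0.4941
−0.10·log₂(0.10) = 0.3322
−0.05·log₂(0.05) = 0.2161
Sum ≈ 2.0816 → 2.0816 bits.

2.0816 bits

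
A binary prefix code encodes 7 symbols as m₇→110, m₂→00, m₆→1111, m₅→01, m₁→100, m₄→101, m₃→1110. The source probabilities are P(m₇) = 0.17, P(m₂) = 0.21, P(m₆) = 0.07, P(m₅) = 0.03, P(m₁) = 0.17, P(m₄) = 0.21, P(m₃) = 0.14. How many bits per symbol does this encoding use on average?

L̄ = Σ pᵢ·ℓᵢ = 0.17·3 + 0.21·2 + 0.07·4 + 0.03·2 + 0.17·3 + 0.21·3 + 0.14·4 = 2.97 bits/symbol.

2.97 bits/symbol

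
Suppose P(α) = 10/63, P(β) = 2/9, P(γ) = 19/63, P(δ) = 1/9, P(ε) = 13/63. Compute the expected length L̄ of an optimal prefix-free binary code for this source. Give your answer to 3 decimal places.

Repeatedly combine the two least-probable nodes; the expected code length is the sum of the merged weights.
merge 1/9 + 10/63 → 17/63
merge 13/63 + 2/9 → 3/7
merge 17/63 + 19/63 → 4/7
merge 3/7 + 4/7 → 1
L = 17/63 + 3/7 + 4/7 + 1 = 143/63 ≈ 2.270 bits/symbol.

2.270 bits/symbol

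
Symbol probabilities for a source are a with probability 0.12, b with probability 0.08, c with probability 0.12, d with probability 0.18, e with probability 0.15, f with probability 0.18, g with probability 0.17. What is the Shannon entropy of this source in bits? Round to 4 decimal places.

H = −Σ pᵢ log₂ pᵢ.
−0.12·log₂(0.12) = 0.3671
−0.08·log₂(0.08) = 0.2915
−0.12·log₂(0.12) = 0.3671
−0.18·log₂(0.18) = 0.4453
−0.15·log₂(0.15) = 0.4105
−0.18·log₂(0.18) = 0.4453
−0.17·log₂(0.17) = 0.4346
Sum ≈ 2.7614 → 2.7614 bits.

2.7614 bits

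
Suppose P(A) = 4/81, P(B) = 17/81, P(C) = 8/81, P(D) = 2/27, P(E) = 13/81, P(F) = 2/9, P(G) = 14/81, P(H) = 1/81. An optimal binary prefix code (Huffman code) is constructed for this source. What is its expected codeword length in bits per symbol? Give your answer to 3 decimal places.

2.765 bits/symbol

Repeatedly combine the two least-probable nodes; the expected code length is the sum of the merged weights.
merge 1/81 + 4/81 → 5/81
merge 5/81 + 2/27 → 11/81
merge 8/81 + 11/81 → 19/81
merge 13/81 + 14/81 → 1/3
merge 17/81 + 2/9 → 35/81
merge 19/81 + 1/3 → 46/81
merge 35/81 + 46/81 → 1
L = 5/81 + 11/81 + 19/81 + 1/3 + 35/81 + 46/81 + 1 = 224/81 ≈ 2.765 bits/symbol.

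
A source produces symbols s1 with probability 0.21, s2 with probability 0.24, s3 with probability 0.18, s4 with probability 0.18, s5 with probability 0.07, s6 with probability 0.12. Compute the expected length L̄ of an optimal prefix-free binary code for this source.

Repeatedly combine the two least-probable nodes; the expected code length is the sum of the merged weights.
merge 7/100 + 3/25 → 19/100
merge 9/50 + 9/50 → 9/25
merge 19/100 + 21/100 → 2/5
merge 6/25 + 9/25 → 3/5
merge 2/5 + 3/5 → 1
L = 19/100 + 9/25 + 2/5 + 3/5 + 1 = 51/20 = 2.55 bits/symbol.

2.55 bits/symbol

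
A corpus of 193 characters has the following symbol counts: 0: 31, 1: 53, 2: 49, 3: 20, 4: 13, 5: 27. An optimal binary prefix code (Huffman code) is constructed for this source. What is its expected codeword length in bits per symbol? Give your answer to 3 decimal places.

2.472 bits/symbol

Probabilities are the counts divided by 193.
Repeatedly combine the two least-probable nodes; the expected code length is the sum of the merged weights.
merge 13/193 + 20/193 → 33/193
merge 27/193 + 31/193 → 58/193
merge 33/193 + 49/193 → 82/193
merge 53/193 + 58/193 → 111/193
merge 82/193 + 111/193 → 1
L = 33/193 + 58/193 + 82/193 + 111/193 + 1 = 477/193 ≈ 2.472 bits/symbol.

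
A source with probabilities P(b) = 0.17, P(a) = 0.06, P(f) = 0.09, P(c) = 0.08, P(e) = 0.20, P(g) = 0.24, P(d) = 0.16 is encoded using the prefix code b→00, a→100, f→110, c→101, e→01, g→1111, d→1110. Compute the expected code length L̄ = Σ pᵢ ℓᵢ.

3.03 bits/symbol

L̄ = Σ pᵢ·ℓᵢ = 0.17·2 + 0.06·3 + 0.09·3 + 0.08·3 + 0.20·2 + 0.24·4 + 0.16·4 = 3.03 bits/symbol.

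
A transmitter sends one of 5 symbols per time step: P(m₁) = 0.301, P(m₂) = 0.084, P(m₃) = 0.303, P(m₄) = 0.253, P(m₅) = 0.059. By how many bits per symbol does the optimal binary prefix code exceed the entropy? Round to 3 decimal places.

0.057 bits

Entropy H = −Σ p log₂ p ≈ 2.0861 bits.
Huffman merges: 59/1000+21/250→143/1000; 143/1000+253/1000→99/250; 301/1000+303/1000→151/250; 99/250+151/250→1. L = 2143/1000 ≈ 2.1430.
L − H = 2.1430 − 2.0861 = 0.057 bits.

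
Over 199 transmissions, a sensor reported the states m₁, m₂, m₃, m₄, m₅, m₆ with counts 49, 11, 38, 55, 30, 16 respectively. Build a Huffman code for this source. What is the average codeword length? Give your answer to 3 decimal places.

2.422 bits/symbol

Probabilities are the counts divided by 199.
Repeatedly combine the two least-probable nodes; the expected code length is the sum of the merged weights.
merge 11/199 + 16/199 → 27/199
merge 27/199 + 30/199 → 57/199
merge 38/199 + 49/199 → 87/199
merge 55/199 + 57/199 → 112/199
merge 87/199 + 112/199 → 1
L = 27/199 + 57/199 + 87/199 + 112/199 + 1 = 482/199 ≈ 2.422 bits/symbol.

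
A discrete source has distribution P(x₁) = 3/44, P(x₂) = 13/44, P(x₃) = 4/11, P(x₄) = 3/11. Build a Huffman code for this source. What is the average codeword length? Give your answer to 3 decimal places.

1.977 bits/symbol

Repeatedly combine the two least-probable nodes; the expected code length is the sum of the merged weights.
merge 3/44 + 3/11 → 15/44
merge 13/44 + 15/44 → 7/11
merge 4/11 + 7/11 → 1
L = 15/44 + 7/11 + 1 = 87/44 ≈ 1.977 bits/symbol.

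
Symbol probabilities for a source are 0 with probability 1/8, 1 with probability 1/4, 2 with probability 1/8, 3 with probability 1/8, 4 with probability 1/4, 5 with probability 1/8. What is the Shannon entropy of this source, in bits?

2.5 bits

Each probability is a power of 1/2, so log₂(1/p) is an integer.
H = Σ p·log₂(1/p) = 1/8·3 + 1/4·2 + 1/8·3 + 1/8·3 + 1/4·2 + 1/8·3 = 2.5 bits.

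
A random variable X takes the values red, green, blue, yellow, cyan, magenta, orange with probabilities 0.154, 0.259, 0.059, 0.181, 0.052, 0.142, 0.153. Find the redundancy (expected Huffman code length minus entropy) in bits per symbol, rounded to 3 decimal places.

0.027 bits

Entropy H = −Σ p log₂ p ≈ 2.6437 bits.
Huffman merges: 13/250+59/1000→111/1000; 111/1000+71/500→253/1000; 153/1000+77/500→307/1000; 181/1000+253/1000→217/500; 259/1000+307/1000→283/500; 217/500+283/500→1. L = 2671/1000 ≈ 2.6710.
L − H = 2.6710 − 2.6437 = 0.027 bits.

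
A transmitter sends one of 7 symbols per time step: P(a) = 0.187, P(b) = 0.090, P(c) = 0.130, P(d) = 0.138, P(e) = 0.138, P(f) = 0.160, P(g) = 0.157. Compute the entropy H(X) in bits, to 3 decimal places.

2.779 bits

H = −Σ pᵢ log₂ pᵢ.
−0.187·log₂(0.187) = 0.4523
−0.090·log₂(0.090) = 0.3127
−0.130·log₂(0.130) = 0.3826
−0.138·log₂(0.138) = 0.3943
−0.138·log₂(0.138) = 0.3943
−0.160·log₂(0.160) = 0.4230
−0.157·log₂(0.157) = 0.4194
Sum ≈ 2.7786 → 2.779 bits.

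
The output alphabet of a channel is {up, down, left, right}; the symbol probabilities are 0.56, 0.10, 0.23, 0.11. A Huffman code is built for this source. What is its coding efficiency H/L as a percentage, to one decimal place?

99.3%

Entropy H = −Σ p log₂ p ≈ 1.6386 bits.
Huffman merges: 1/10+11/100→21/100; 21/100+23/100→11/25; 11/25+14/25→1. L = 33/20 ≈ 1.6500.
Efficiency = H/L = 1.6386/1.6500 = 99.3%.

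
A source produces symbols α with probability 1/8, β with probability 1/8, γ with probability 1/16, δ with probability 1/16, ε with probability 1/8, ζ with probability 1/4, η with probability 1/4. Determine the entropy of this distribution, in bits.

Each probability is a power of 1/2, so log₂(1/p) is an integer.
H = Σ p·log₂(1/p) = 1/8·3 + 1/8·3 + 1/16·4 + 1/16·4 + 1/8·3 + 1/4·2 + 1/4·2 = 2.625 bits.

2.625 bits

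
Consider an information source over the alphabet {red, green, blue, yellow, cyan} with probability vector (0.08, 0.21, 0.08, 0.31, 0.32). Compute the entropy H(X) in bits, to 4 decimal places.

H = −Σ pᵢ log₂ pᵢ.
−0.08·log₂(0.08) = 0.2915
−0.21·log₂(0.21) = 0.4728
−0.08·log₂(0.08) = 0.2915
−0.31·log₂(0.31) = 0.5238
−0.32·log₂(0.32) = 0.5260
Sum ≈ 2.1057 → 2.1057 bits.

2.1057 bits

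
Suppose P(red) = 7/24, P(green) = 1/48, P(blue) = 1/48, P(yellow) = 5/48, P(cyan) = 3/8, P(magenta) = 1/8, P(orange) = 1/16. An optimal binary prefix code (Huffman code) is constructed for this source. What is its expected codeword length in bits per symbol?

2.3125 bits/symbol

Repeatedly combine the two least-probable nodes; the expected code length is the sum of the merged weights.
merge 1/48 + 1/48 → 1/24
merge 1/24 + 1/16 → 5/48
merge 5/48 + 5/48 → 5/24
merge 1/8 + 5/24 → 1/3
merge 7/24 + 1/3 → 5/8
merge 3/8 + 5/8 → 1
L = 1/24 + 5/48 + 5/24 + 1/3 + 5/8 + 1 = 37/16 = 2.3125 bits/symbol.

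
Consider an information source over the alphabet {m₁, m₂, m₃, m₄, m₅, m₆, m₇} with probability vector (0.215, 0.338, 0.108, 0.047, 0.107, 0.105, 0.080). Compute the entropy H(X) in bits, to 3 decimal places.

H = −Σ pᵢ log₂ pᵢ.
−0.215·log₂(0.215) = 0.4768
−0.338·log₂(0.338) = 0.5289
−0.108·log₂(0.108) = 0.3468
−0.047·log₂(0.047) = 0.2073
−0.107·log₂(0.107) = 0.3450
−0.105·log₂(0.105) = 0.3414
−0.080·log₂(0.080) = 0.2915
Sum ≈ 2.5377 → 2.538 bits.

2.538 bits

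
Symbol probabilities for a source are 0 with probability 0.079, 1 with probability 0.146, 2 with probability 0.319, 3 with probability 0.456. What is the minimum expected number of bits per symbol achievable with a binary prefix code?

Repeatedly combine the two least-probable nodes; the expected code length is the sum of the merged weights.
merge 79/1000 + 73/500 → 9/40
merge 9/40 + 319/1000 → 68/125
merge 57/125 + 68/125 → 1
L = 9/40 + 68/125 + 1 = 1769/1000 = 1.769 bits/symbol.

1.769 bits/symbol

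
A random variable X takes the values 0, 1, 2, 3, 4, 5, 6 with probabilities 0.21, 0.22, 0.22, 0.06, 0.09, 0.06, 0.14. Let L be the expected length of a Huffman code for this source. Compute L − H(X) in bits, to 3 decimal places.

0.049 bits

Entropy H = −Σ p log₂ p ≈ 2.6308 bits.
Huffman merges: 3/50+3/50→3/25; 9/100+3/25→21/100; 7/50+21/100→7/20; 21/100+11/50→43/100; 11/50+7/20→57/100; 43/100+57/100→1. L = 67/25 ≈ 2.6800.
L − H = 2.6800 − 2.6308 = 0.049 bits.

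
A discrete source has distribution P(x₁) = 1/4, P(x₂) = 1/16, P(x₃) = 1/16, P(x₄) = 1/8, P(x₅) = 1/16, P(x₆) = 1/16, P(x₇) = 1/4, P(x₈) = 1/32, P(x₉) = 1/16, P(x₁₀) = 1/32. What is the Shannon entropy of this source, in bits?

2.9375 bits

Each probability is a power of 1/2, so log₂(1/p) is an integer.
H = Σ p·log₂(1/p) = 1/4·2 + 1/16·4 + 1/16·4 + 1/8·3 + 1/16·4 + 1/16·4 + 1/4·2 + 1/32·5 + 1/16·4 + 1/32·5 = 2.9375 bits.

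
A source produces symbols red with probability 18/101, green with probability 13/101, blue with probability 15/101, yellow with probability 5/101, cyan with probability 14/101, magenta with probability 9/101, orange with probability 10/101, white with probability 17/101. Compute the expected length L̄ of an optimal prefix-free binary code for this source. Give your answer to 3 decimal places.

2.960 bits/symbol

Repeatedly combine the two least-probable nodes; the expected code length is the sum of the merged weights.
merge 5/101 + 9/101 → 14/101
merge 10/101 + 13/101 → 23/101
merge 14/101 + 14/101 → 28/101
merge 15/101 + 17/101 → 32/101
merge 18/101 + 23/101 → 41/101
merge 28/101 + 32/101 → 60/101
merge 41/101 + 60/101 → 1
L = 14/101 + 23/101 + 28/101 + 32/101 + 41/101 + 60/101 + 1 = 299/101 ≈ 2.960 bits/symbol.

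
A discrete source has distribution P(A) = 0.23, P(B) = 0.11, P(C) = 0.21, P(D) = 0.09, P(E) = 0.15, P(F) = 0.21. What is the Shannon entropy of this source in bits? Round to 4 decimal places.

H = −Σ pᵢ log₂ pᵢ.
−0.23·log₂(0.23) = 0.4877
−0.11·log₂(0.11) = 0.3503
−0.21·log₂(0.21) = 0.4728
−0.09·log₂(0.09) = 0.3127
−0.15·log₂(0.15) = 0.4105
−0.21·log₂(0.21) = 0.4728
Sum ≈ 2.5068 → 2.5068 bits.

2.5068 bits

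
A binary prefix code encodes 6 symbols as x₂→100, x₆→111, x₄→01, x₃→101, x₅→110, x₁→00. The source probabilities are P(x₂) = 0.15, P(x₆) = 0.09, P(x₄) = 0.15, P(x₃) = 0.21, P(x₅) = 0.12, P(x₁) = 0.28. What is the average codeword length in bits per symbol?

2.57 bits/symbol

L̄ = Σ pᵢ·ℓᵢ = 0.15·3 + 0.09·3 + 0.15·2 + 0.21·3 + 0.12·3 + 0.28·2 = 2.57 bits/symbol.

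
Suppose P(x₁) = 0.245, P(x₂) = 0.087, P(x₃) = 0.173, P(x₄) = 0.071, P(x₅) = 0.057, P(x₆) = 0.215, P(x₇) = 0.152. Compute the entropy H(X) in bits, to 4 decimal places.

2.6379 bits

H = −Σ pᵢ log₂ pᵢ.
−0.245·log₂(0.245) = 0.4971
−0.087·log₂(0.087) = 0.3065
−0.173·log₂(0.173) = 0.4379
−0.071·log₂(0.071) = 0.2709
−0.057·log₂(0.057) = 0.2356
−0.215·log₂(0.215) = 0.4768
−0.152·log₂(0.152) = 0.4131
Sum ≈ 2.6379 → 2.6379 bits.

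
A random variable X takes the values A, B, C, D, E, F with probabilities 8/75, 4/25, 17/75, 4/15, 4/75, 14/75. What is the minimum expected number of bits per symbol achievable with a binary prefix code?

Repeatedly combine the two least-probable nodes; the expected code length is the sum of the merged weights.
merge 4/75 + 8/75 → 4/25
merge 4/25 + 4/25 → 8/25
merge 14/75 + 17/75 → 31/75
merge 4/15 + 8/25 → 44/75
merge 31/75 + 44/75 → 1
L = 4/25 + 8/25 + 31/75 + 44/75 + 1 = 62/25 = 2.48 bits/symbol.

2.48 bits/symbol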